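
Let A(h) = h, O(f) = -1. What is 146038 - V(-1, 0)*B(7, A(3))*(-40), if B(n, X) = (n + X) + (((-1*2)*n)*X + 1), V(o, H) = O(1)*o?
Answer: 144798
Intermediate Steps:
V(o, H) = -o
B(n, X) = 1 + X + n - 2*X*n (B(n, X) = (X + n) + ((-2*n)*X + 1) = (X + n) + (-2*X*n + 1) = (X + n) + (1 - 2*X*n) = 1 + X + n - 2*X*n)
146038 - V(-1, 0)*B(7, A(3))*(-40) = 146038 - (-1*(-1))*(1 + 3 + 7 - 2*3*7)*(-40) = 146038 - 1*(1 + 3 + 7 - 42)*(-40) = 146038 - 1*(-31)*(-40) = 146038 - (-31)*(-40) = 146038 - 1*1240 = 146038 - 1240 = 144798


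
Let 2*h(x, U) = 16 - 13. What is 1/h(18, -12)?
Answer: ⅔ ≈ 0.66667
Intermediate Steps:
h(x, U) = 3/2 (h(x, U) = (16 - 13)/2 = (½)*3 = 3/2)
1/h(18, -12) = 1/(3/2) = ⅔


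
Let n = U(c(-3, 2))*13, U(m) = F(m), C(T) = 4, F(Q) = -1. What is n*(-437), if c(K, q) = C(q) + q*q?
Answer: 5681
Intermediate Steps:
c(K, q) = 4 + q**2 (c(K, q) = 4 + q*q = 4 + q**2)
U(m) = -1
n = -13 (n = -1*13 = -13)
n*(-437) = -13*(-437) = 5681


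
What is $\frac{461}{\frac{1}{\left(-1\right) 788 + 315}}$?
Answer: $-218053$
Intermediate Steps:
$\frac{461}{\frac{1}{\left(-1\right) 788 + 315}} = \frac{461}{\frac{1}{-788 + 315}} = \frac{461}{\frac{1}{-473}} = \frac{461}{- \frac{1}{473}} = 461 \left(-473\right) = -218053$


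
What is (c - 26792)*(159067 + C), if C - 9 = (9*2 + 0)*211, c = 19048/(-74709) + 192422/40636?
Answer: -3311373351113564653/758968731 ≈ -4.3630e+9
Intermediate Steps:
c = 6800810335/1517937462 (c = 19048*(-1/74709) + 192422*(1/40636) = -19048/74709 + 96211/20318 = 6800810335/1517937462 ≈ 4.4803)
C = 3807 (C = 9 + (9*2 + 0)*211 = 9 + (18 + 0)*211 = 9 + 18*211 = 9 + 3798 = 3807)
(c - 26792)*(159067 + C) = (6800810335/1517937462 - 26792)*(159067 + 3807) = -40661779671569/1517937462*162874 = -3311373351113564653/758968731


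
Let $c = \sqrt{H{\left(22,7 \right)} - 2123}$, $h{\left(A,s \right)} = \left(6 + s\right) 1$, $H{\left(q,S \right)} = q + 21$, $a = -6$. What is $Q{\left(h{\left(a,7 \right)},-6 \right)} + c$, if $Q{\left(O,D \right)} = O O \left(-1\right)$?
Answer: $-169 + 4 i \sqrt{130} \approx -169.0 + 45.607 i$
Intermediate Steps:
$H{\left(q,S \right)} = 21 + q$
$h{\left(A,s \right)} = 6 + s$
$c = 4 i \sqrt{130}$ ($c = \sqrt{\left(21 + 22\right) - 2123} = \sqrt{43 - 2123} = \sqrt{-2080} = 4 i \sqrt{130} \approx 45.607 i$)
$Q{\left(O,D \right)} = - O^{2}$ ($Q{\left(O,D \right)} = O^{2} \left(-1\right) = - O^{2}$)
$Q{\left(h{\left(a,7 \right)},-6 \right)} + c = - \left(6 + 7\right)^{2} + 4 i \sqrt{130} = - 13^{2} + 4 i \sqrt{130} = \left(-1\right) 169 + 4 i \sqrt{130} = -169 + 4 i \sqrt{130}$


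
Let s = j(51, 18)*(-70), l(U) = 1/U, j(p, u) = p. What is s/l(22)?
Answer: -78540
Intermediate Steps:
s = -3570 (s = 51*(-70) = -3570)
s/l(22) = -3570/(1/22) = -3570/1/22 = -3570*22 = -78540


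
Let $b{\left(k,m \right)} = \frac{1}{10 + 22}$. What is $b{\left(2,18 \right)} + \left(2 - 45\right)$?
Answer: $- \frac{1375}{32} \approx -42.969$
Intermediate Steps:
$b{\left(k,m \right)} = \frac{1}{32}$
$b{\left(2,18 \right)} + \left(2 - 45\right) = \frac{1}{32} + \left(2 - 45\right) = \frac{1}{32} - 43 = - \frac{1375}{32}$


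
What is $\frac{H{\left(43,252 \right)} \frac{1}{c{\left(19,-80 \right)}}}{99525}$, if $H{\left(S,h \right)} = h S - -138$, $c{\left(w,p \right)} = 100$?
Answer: $\frac{1829}{1658750} \approx 0.0011026$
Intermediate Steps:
$H{\left(S,h \right)} = 138 + S h$ ($H{\left(S,h \right)} = S h + 138 = 138 + S h$)
$\frac{H{\left(43,252 \right)} \frac{1}{c{\left(19,-80 \right)}}}{99525} = \frac{\left(138 + 43 \cdot 252\right) \frac{1}{100}}{99525} = \left(138 + 10836\right) \frac{1}{100} \cdot \frac{1}{99525} = 10974 \cdot \frac{1}{100} \cdot \frac{1}{99525} = \frac{5487}{50} \cdot \frac{1}{99525} = \frac{1829}{1658750}$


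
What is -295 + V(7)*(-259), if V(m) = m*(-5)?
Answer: 8770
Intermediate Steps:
V(m) = -5*m
-295 + V(7)*(-259) = -295 - 5*7*(-259) = -295 - 35*(-259) = -295 + 9065 = 8770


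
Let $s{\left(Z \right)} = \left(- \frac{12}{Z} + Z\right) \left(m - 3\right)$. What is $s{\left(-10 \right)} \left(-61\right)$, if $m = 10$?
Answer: $\frac{18788}{5} \approx 3757.6$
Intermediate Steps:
$s{\left(Z \right)} = - \frac{84}{Z} + 7 Z$ ($s{\left(Z \right)} = \left(- \frac{12}{Z} + Z\right) \left(10 - 3\right) = \left(Z - \frac{12}{Z}\right) 7 = - \frac{84}{Z} + 7 Z$)
$s{\left(-10 \right)} \left(-61\right) = \left(- \frac{84}{-10} + 7 \left(-10\right)\right) \left(-61\right) = \left(\left(-84\right) \left(- \frac{1}{10}\right) - 70\right) \left(-61\right) = \left(\frac{42}{5} - 70\right) \left(-61\right) = \left(- \frac{308}{5}\right) \left(-61\right) = \frac{18788}{5}$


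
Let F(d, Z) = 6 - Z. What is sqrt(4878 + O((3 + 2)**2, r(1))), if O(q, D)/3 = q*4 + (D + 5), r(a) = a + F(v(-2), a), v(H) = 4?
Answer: 3*sqrt(579) ≈ 72.187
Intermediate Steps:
r(a) = 6 (r(a) = a + (6 - a) = 6)
O(q, D) = 15 + 3*D + 12*q (O(q, D) = 3*(q*4 + (D + 5)) = 3*(4*q + (5 + D)) = 3*(5 + D + 4*q) = 15 + 3*D + 12*q)
sqrt(4878 + O((3 + 2)**2, r(1))) = sqrt(4878 + (15 + 3*6 + 12*(3 + 2)**2)) = sqrt(4878 + (15 + 18 + 12*5**2)) = sqrt(4878 + (15 + 18 + 12*25)) = sqrt(4878 + (15 + 18 + 300)) = sqrt(4878 + 333) = sqrt(5211) = 3*sqrt(579)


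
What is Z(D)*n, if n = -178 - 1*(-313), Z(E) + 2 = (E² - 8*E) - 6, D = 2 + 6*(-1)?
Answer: 5400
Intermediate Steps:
D = -4 (D = 2 - 6 = -4)
Z(E) = -8 + E² - 8*E (Z(E) = -2 + ((E² - 8*E) - 6) = -2 + (-6 + E² - 8*E) = -8 + E² - 8*E)
n = 135 (n = -178 + 313 = 135)
Z(D)*n = (-8 + (-4)² - 8*(-4))*135 = (-8 + 16 + 32)*135 = 40*135 = 5400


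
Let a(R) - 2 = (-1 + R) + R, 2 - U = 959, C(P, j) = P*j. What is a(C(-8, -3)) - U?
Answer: 1006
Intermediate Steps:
U = -957 (U = 2 - 1*959 = 2 - 959 = -957)
a(R) = 1 + 2*R (a(R) = 2 + ((-1 + R) + R) = 2 + (-1 + 2*R) = 1 + 2*R)
a(C(-8, -3)) - U = (1 + 2*(-8*(-3))) - 1*(-957) = (1 + 2*24) + 957 = (1 + 48) + 957 = 49 + 957 = 1006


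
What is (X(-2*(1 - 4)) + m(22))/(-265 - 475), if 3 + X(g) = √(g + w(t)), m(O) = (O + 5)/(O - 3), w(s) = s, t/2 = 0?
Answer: 3/1406 - √6/740 ≈ -0.0011764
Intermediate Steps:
t = 0 (t = 2*0 = 0)
m(O) = (5 + O)/(-3 + O)
X(g) = -3 + √g (X(g) = -3 + √(g + 0) = -3 + √g)
(X(-2*(1 - 4)) + m(22))/(-265 - 475) = ((-3 + √(-2*(1 - 4))) + (5 + 22)/(-3 + 22))/(-265 - 475) = ((-3 + √(-2*(-3))) + 27/19)/(-740) = ((-3 + √6) + (1/19)*27)*(-1/740) = ((-3 + √6) + 27/19)*(-1/740) = (-30/19 + √6)*(-1/740) = 3/1406 - √6/740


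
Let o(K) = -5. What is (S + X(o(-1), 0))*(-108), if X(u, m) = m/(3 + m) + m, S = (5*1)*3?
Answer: -1620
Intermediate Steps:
S = 15 (S = 5*3 = 15)
X(u, m) = m + m/(3 + m)
(S + X(o(-1), 0))*(-108) = (15 + 0*(4 + 0)/(3 + 0))*(-108) = (15 + 0*4/3)*(-108) = (15 + 0*(1/3)*4)*(-108) = (15 + 0)*(-108) = 15*(-108) = -1620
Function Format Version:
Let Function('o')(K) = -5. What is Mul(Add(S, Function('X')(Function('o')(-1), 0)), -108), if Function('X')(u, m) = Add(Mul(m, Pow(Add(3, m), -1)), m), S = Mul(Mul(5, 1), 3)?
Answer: -1620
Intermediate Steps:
S = 15 (S = Mul(5, 3) = 15)
Function('X')(u, m) = Add(m, Mul(m, Pow(Add(3, m), -1)))
Mul(Add(S, Function('X')(Function('o')(-1), 0)), -108) = Mul(Add(15, Mul(0, Pow(Add(3, 0), -1), Add(4, 0))), -108) = Mul(Add(15, Mul(0, Pow(3, -1), 4)), -108) = Mul(Add(15, Mul(0, Rational(1, 3), 4)), -108) = Mul(Add(15, 0), -108) = Mul(15, -108) = -1620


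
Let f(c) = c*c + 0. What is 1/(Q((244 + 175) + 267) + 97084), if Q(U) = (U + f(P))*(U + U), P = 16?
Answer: 1/1389508 ≈ 7.1968e-7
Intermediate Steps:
f(c) = c² (f(c) = c² + 0 = c²)
Q(U) = 2*U*(256 + U) (Q(U) = (U + 16²)*(U + U) = (U + 256)*(2*U) = (256 + U)*(2*U) = 2*U*(256 + U))
1/(Q((244 + 175) + 267) + 97084) = 1/(2*((244 + 175) + 267)*(256 + ((244 + 175) + 267)) + 97084) = 1/(2*(419 + 267)*(256 + (419 + 267)) + 97084) = 1/(2*686*(256 + 686) + 97084) = 1/(2*686*942 + 97084) = 1/(1292424 + 97084) = 1/1389508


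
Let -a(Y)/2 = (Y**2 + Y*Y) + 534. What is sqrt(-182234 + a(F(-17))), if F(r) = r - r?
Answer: I*sqrt(183302) ≈ 428.14*I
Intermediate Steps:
F(r) = 0
a(Y) = -1068 - 4*Y**2 (a(Y) = -2*((Y**2 + Y*Y) + 534) = -2*((Y**2 + Y**2) + 534) = -2*(2*Y**2 + 534) = -2*(534 + 2*Y**2) = -1068 - 4*Y**2)
sqrt(-182234 + a(F(-17))) = sqrt(-182234 + (-1068 - 4*0**2)) = sqrt(-182234 + (-1068 - 4*0)) = sqrt(-182234 + (-1068 + 0)) = sqrt(-182234 - 1068) = sqrt(-183302) = I*sqrt(183302)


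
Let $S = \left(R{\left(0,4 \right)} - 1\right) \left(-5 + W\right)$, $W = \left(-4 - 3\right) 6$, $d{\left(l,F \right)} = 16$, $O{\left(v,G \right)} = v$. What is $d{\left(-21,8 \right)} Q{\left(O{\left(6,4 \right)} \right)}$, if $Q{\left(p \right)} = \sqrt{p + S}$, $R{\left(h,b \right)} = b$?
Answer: $48 i \sqrt{15} \approx 185.9 i$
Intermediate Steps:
$W = -42$ ($W = \left(-7\right) 6 = -42$)
$S = -141$ ($S = \left(4 - 1\right) \left(-5 - 42\right) = 3 \left(-47\right) = -141$)
$Q{\left(p \right)} = \sqrt{-141 + p}$ ($Q{\left(p \right)} = \sqrt{p - 141} = \sqrt{-141 + p}$)
$d{\left(-21,8 \right)} Q{\left(O{\left(6,4 \right)} \right)} = 16 \sqrt{-141 + 6} = 16 \sqrt{-135} = 16 \cdot 3 i \sqrt{15} = 48 i \sqrt{15}$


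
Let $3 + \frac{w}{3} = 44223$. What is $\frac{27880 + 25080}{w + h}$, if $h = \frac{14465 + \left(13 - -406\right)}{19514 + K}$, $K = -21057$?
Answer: $\frac{10214660}{25584937} \approx 0.39925$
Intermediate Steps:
$w = 132660$ ($w = -9 + 3 \cdot 44223 = -9 + 132669 = 132660$)
$h = - \frac{14884}{1543}$ ($h = \frac{14465 + \left(13 - -406\right)}{19514 - 21057} = \frac{14465 + \left(13 + 406\right)}{-1543} = \left(14465 + 419\right) \left(- \frac{1}{1543}\right) = 14884 \left(- \frac{1}{1543}\right) = - \frac{14884}{1543} \approx -9.6461$)
$\frac{27880 + 25080}{w + h} = \frac{27880 + 25080}{132660 - \frac{14884}{1543}} = \frac{52960}{\frac{204679496}{1543}} = 52960 \cdot \frac{1543}{204679496} = \frac{10214660}{25584937}$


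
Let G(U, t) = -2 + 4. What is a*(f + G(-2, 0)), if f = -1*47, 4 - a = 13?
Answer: 405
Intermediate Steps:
G(U, t) = 2
a = -9 (a = 4 - 1*13 = 4 - 13 = -9)
f = -47
a*(f + G(-2, 0)) = -9*(-47 + 2) = -9*(-45) = 405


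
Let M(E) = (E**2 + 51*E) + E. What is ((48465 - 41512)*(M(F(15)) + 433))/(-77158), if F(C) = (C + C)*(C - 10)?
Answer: -213686549/77158 ≈ -2769.5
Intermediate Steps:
F(C) = 2*C*(-10 + C) (F(C) = (2*C)*(-10 + C) = 2*C*(-10 + C))
M(E) = E**2 + 52*E
((48465 - 41512)*(M(F(15)) + 433))/(-77158) = ((48465 - 41512)*((2*15*(-10 + 15))*(52 + 2*15*(-10 + 15)) + 433))/(-77158) = (6953*((2*15*5)*(52 + 2*15*5) + 433))*(-1/77158) = (6953*(150*(52 + 150) + 433))*(-1/77158) = (6953*(150*202 + 433))*(-1/77158) = (6953*(30300 + 433))*(-1/77158) = (6953*30733)*(-1/77158) = 213686549*(-1/77158) = -213686549/77158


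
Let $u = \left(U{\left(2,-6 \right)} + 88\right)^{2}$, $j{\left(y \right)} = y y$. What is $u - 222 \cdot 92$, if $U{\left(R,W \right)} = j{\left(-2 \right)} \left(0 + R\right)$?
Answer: $-11208$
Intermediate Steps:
$j{\left(y \right)} = y^{2}$
$U{\left(R,W \right)} = 4 R$ ($U{\left(R,W \right)} = \left(-2\right)^{2} \left(0 + R\right) = 4 R$)
$u = 9216$ ($u = \left(4 \cdot 2 + 88\right)^{2} = \left(8 + 88\right)^{2} = 96^{2} = 9216$)
$u - 222 \cdot 92 = 9216 - 222 \cdot 92 = 9216 - 20424 = -11208$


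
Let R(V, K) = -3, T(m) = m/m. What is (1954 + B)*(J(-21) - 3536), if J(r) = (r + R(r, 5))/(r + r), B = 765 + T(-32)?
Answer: -67314560/7 ≈ -9.6164e+6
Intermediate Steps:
T(m) = 1
B = 766 (B = 765 + 1 = 766)
J(r) = (-3 + r)/(2*r) (J(r) = (r - 3)/(r + r) = (-3 + r)/((2*r)) = (-3 + r)*(1/(2*r)) = (-3 + r)/(2*r))
(1954 + B)*(J(-21) - 3536) = (1954 + 766)*((½)*(-3 - 21)/(-21) - 3536) = 2720*((½)*(-1/21)*(-24) - 3536) = 2720*(4/7 - 3536) = 2720*(-24748/7) = -67314560/7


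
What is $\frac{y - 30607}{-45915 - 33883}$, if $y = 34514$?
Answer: $- \frac{3907}{79798} \approx -0.048961$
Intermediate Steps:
$\frac{y - 30607}{-45915 - 33883} = \frac{34514 - 30607}{-45915 - 33883} = \frac{3907}{-79798} = 3907 \left(- \frac{1}{79798}\right) = - \frac{3907}{79798}$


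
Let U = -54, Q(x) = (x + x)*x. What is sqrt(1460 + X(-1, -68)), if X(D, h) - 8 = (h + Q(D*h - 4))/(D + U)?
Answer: 2*sqrt(998470)/55 ≈ 36.336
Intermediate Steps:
Q(x) = 2*x**2 (Q(x) = (2*x)*x = 2*x**2)
X(D, h) = 8 + (h + 2*(-4 + D*h)**2)/(-54 + D) (X(D, h) = 8 + (h + 2*(D*h - 4)**2)/(D - 54) = 8 + (h + 2*(-4 + D*h)**2)/(-54 + D))
sqrt(1460 + X(-1, -68)) = sqrt(1460 + (-432 - 68 + 2*(-4 - 1*(-68))**2 + 8*(-1))/(-54 - 1)) = sqrt(1460 + (-432 - 68 + 2*(-4 + 68)**2 - 8)/(-55)) = sqrt(1460 - (-432 - 68 + 2*64**2 - 8)/55) = sqrt(1460 - (-432 - 68 + 2*4096 - 8)/55) = sqrt(1460 - (-432 - 68 + 8192 - 8)/55) = sqrt(1460 - 1/55*7684) = sqrt(1460 - 7684/55) = sqrt(72616/55) = 2*sqrt(998470)/55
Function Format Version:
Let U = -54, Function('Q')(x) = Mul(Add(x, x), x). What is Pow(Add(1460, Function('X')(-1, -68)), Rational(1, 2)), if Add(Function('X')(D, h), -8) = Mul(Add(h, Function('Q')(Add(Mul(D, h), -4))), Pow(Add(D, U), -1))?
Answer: Mul(Rational(2, 55), Pow(998470, Rational(1, 2))) ≈ 36.336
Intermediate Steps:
Function('Q')(x) = Mul(2, Pow(x, 2)) (Function('Q')(x) = Mul(Mul(2, x), x) = Mul(2, Pow(x, 2)))
Function('X')(D, h) = Add(8, Mul(Pow(Add(-54, D), -1), Add(h, Mul(2, Pow(Add(-4, Mul(D, h)), 2))))) (Function('X')(D, h) = Add(8, Mul(Add(h, Mul(2, Pow(Add(Mul(D, h), -4), 2))), Pow(Add(D, -54), -1))) = Add(8, Mul(Add(h, Mul(2, Pow(Add(-4, Mul(D, h)), 2))), Pow(Add(-54, D), -1))) = Add(8, Mul(Pow(Add(-54, D), -1), Add(h, Mul(2, Pow(Add(-4, Mul(D, h)), 2))))))
Pow(Add(1460, Function('X')(-1, -68)), Rational(1, 2)) = Pow(Add(1460, Mul(Pow(Add(-54, -1), -1), Add(-432, -68, Mul(2, Pow(Add(-4, Mul(-1, -68)), 2)), Mul(8, -1)))), Rational(1, 2)) = Pow(Add(1460, Mul(Pow(-55, -1), Add(-432, -68, Mul(2, Pow(Add(-4, 68), 2)), -8))), Rational(1, 2)) = Pow(Add(1460, Mul(Rational(-1, 55), Add(-432, -68, Mul(2, Pow(64, 2)), -8))), Rational(1, 2)) = Pow(Add(1460, Mul(Rational(-1, 55), Add(-432, -68, Mul(2, 4096), -8))), Rational(1, 2)) = Pow(Add(1460, Mul(Rational(-1, 55), Add(-432, -68, 8192, -8))), Rational(1, 2)) = Pow(Add(1460, Mul(Rational(-1, 55), 7684)), Rational(1, 2)) = Pow(Add(1460, Rational(-7684, 55)), Rational(1, 2)) = Pow(Rational(72616, 55), Rational(1, 2)) = Mul(Rational(2, 55), Pow(998470, Rational(1, 2)))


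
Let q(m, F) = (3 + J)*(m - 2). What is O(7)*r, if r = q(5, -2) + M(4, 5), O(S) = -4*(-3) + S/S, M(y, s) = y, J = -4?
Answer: 13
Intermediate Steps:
O(S) = 13 (O(S) = 12 + 1 = 13)
q(m, F) = 2 - m (q(m, F) = (3 - 4)*(m - 2) = -(-2 + m) = 2 - m)
r = 1 (r = (2 - 1*5) + 4 = (2 - 5) + 4 = -3 + 4 = 1)
O(7)*r = 13*1 = 13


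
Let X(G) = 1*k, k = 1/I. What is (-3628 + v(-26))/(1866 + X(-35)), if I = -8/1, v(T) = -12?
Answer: -29120/14927 ≈ -1.9508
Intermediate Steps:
I = -8 (I = -8*1 = -8)
k = -⅛ (k = 1/(-8) = -⅛ ≈ -0.12500)
X(G) = -⅛ (X(G) = 1*(-⅛) = -⅛)
(-3628 + v(-26))/(1866 + X(-35)) = (-3628 - 12)/(1866 - ⅛) = -3640/14927/8 = -3640*8/14927 = -29120/14927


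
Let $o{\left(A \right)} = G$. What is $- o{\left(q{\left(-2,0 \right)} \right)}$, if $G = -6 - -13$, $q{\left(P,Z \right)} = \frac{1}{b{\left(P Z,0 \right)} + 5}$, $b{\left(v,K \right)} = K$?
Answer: $-7$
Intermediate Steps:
$q{\left(P,Z \right)} = \frac{1}{5}$ ($q{\left(P,Z \right)} = \frac{1}{0 + 5} = \frac{1}{5}$)
$G = 7$ ($G = -6 + 13 = 7$)
$o{\left(A \right)} = 7$
$- o{\left(q{\left(-2,0 \right)} \right)} = \left(-1\right) 7 = -7$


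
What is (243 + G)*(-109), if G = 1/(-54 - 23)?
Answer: -2039390/77 ≈ -26486.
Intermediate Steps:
G = -1/77 (G = 1/(-77) = -1/77 ≈ -0.012987)
(243 + G)*(-109) = (243 - 1/77)*(-109) = (18710/77)*(-109) = -2039390/77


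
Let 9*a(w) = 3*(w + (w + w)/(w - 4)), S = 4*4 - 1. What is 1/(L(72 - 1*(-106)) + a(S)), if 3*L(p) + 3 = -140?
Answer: -33/1378 ≈ -0.023948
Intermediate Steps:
S = 15 (S = 16 - 1 = 15)
L(p) = -143/3 (L(p) = -1 + (⅓)*(-140) = -1 - 140/3 = -143/3)
a(w) = w/3 + 2*w/(3*(-4 + w)) (a(w) = (3*(w + (w + w)/(w - 4)))/9 = (3*(w + (2*w)/(-4 + w)))/9 = (3*(w + 2*w/(-4 + w)))/9 = (3*w + 6*w/(-4 + w))/9 = w/3 + 2*w/(3*(-4 + w)))
1/(L(72 - 1*(-106)) + a(S)) = 1/(-143/3 + (⅓)*15*(-2 + 15)/(-4 + 15)) = 1/(-143/3 + (⅓)*15*13/11) = 1/(-143/3 + (⅓)*15*(1/11)*13) = 1/(-143/3 + 65/11) = 1/(-1378/33) = -33/1378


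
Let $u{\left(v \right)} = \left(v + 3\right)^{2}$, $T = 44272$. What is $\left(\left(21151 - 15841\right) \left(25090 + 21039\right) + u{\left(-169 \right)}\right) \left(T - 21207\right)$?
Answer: $5650291773490$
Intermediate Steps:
$u{\left(v \right)} = \left(3 + v\right)^{2}$
$\left(\left(21151 - 15841\right) \left(25090 + 21039\right) + u{\left(-169 \right)}\right) \left(T - 21207\right) = \left(\left(21151 - 15841\right) \left(25090 + 21039\right) + \left(3 - 169\right)^{2}\right) \left(44272 - 21207\right) = \left(5310 \cdot 46129 + \left(-166\right)^{2}\right) 23065 = \left(244944990 + 27556\right) 23065 = 244972546 \cdot 23065 = 5650291773490$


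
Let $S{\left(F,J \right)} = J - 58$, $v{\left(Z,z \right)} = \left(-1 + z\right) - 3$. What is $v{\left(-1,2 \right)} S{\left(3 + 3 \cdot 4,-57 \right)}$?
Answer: $230$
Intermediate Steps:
$v{\left(Z,z \right)} = -4 + z$
$S{\left(F,J \right)} = -58 + J$ ($S{\left(F,J \right)} = J - 58 = -58 + J$)
$v{\left(-1,2 \right)} S{\left(3 + 3 \cdot 4,-57 \right)} = \left(-4 + 2\right) \left(-58 - 57\right) = \left(-2\right) \left(-115\right) = 230$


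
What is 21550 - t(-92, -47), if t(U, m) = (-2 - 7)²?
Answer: 21469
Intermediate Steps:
t(U, m) = 81 (t(U, m) = (-9)² = 81)
21550 - t(-92, -47) = 21550 - 1*81 = 21550 - 81 = 21469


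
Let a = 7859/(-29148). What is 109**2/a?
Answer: -346307388/7859 ≈ -44065.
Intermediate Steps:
a = -7859/29148 (a = 7859*(-1/29148) = -7859/29148 ≈ -0.26962)
109**2/a = 109**2/(-7859/29148) = 11881*(-29148/7859) = -346307388/7859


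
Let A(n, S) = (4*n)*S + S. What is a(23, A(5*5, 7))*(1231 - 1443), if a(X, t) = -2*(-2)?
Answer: -848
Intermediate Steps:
A(n, S) = S + 4*S*n (A(n, S) = 4*S*n + S = S + 4*S*n)
a(X, t) = 4
a(23, A(5*5, 7))*(1231 - 1443) = 4*(1231 - 1443) = 4*(-212) = -848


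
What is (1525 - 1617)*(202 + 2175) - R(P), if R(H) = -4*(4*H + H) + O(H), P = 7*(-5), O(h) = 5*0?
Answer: -219384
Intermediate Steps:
O(h) = 0
P = -35
R(H) = -20*H (R(H) = -4*(4*H + H) + 0 = -20*H + 0 = -20*H)
(1525 - 1617)*(202 + 2175) - R(P) = (1525 - 1617)*(202 + 2175) - (-20)*(-35) = -92*2377 - 1*700 = -218684 - 700 = -219384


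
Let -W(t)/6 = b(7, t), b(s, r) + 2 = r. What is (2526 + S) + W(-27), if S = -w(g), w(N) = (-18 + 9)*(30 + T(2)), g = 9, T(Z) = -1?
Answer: 2961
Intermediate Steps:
b(s, r) = -2 + r
W(t) = 12 - 6*t (W(t) = -6*(-2 + t) = 12 - 6*t)
w(N) = -261 (w(N) = (-18 + 9)*(30 - 1) = -9*29 = -261)
S = 261 (S = -1*(-261) = 261)
(2526 + S) + W(-27) = (2526 + 261) + (12 - 6*(-27)) = 2787 + (12 + 162) = 2787 + 174 = 2961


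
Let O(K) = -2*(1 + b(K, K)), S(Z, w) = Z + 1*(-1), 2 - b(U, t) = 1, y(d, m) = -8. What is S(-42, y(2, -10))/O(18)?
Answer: 43/4 ≈ 10.750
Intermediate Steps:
b(U, t) = 1 (b(U, t) = 2 - 1*1 = 2 - 1 = 1)
S(Z, w) = -1 + Z (S(Z, w) = Z - 1 = -1 + Z)
O(K) = -4 (O(K) = -2*(1 + 1) = -2*2 = -4)
S(-42, y(2, -10))/O(18) = (-1 - 42)/(-4) = -43*(-¼) = 43/4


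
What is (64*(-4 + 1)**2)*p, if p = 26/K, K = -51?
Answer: -4992/17 ≈ -293.65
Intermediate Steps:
p = -26/51 (p = 26/(-51) = 26*(-1/51) = -26/51 ≈ -0.50980)
(64*(-4 + 1)**2)*p = (64*(-4 + 1)**2)*(-26/51) = (64*(-3)**2)*(-26/51) = (64*9)*(-26/51) = 576*(-26/51) = -4992/17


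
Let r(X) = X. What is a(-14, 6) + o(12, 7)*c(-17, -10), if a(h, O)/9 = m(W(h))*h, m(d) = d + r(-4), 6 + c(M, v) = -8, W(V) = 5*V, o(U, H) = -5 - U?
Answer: 9562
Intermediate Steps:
c(M, v) = -14 (c(M, v) = -6 - 8 = -14)
m(d) = -4 + d (m(d) = d - 4 = -4 + d)
a(h, O) = 9*h*(-4 + 5*h) (a(h, O) = 9*((-4 + 5*h)*h) = 9*(h*(-4 + 5*h)) = 9*h*(-4 + 5*h))
a(-14, 6) + o(12, 7)*c(-17, -10) = 9*(-14)*(-4 + 5*(-14)) + (-5 - 1*12)*(-14) = 9*(-14)*(-4 - 70) + (-5 - 12)*(-14) = 9*(-14)*(-74) - 17*(-14) = 9324 + 238 = 9562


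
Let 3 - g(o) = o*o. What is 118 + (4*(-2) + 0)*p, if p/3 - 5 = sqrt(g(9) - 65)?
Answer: -2 - 24*I*sqrt(143) ≈ -2.0 - 287.0*I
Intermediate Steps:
g(o) = 3 - o**2 (g(o) = 3 - o*o = 3 - o**2)
p = 15 + 3*I*sqrt(143) (p = 15 + 3*sqrt((3 - 1*9**2) - 65) = 15 + 3*sqrt((3 - 1*81) - 65) = 15 + 3*sqrt((3 - 81) - 65) = 15 + 3*sqrt(-78 - 65) = 15 + 3*sqrt(-143) = 15 + 3*(I*sqrt(143)) = 15 + 3*I*sqrt(143) ≈ 15.0 + 35.875*I)
118 + (4*(-2) + 0)*p = 118 + (4*(-2) + 0)*(15 + 3*I*sqrt(143)) = 118 + (-8 + 0)*(15 + 3*I*sqrt(143)) = 118 - 8*(15 + 3*I*sqrt(143)) = 118 + (-120 - 24*I*sqrt(143)) = -2 - 24*I*sqrt(143)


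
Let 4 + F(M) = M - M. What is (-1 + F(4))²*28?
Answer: 700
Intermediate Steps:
F(M) = -4 (F(M) = -4 + (M - M) = -4 + 0 = -4)
(-1 + F(4))²*28 = (-1 - 4)²*28 = (-5)²*28 = 25*28 = 700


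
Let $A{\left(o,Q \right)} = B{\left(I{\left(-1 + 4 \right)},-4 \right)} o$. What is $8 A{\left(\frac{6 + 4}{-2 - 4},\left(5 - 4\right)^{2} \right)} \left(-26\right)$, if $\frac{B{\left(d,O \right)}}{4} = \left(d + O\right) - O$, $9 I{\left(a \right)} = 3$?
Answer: $\frac{4160}{9} \approx 462.22$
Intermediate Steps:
$I{\left(a \right)} = \frac{1}{3}$ ($I{\left(a \right)} = \frac{1}{9} \cdot 3 = \frac{1}{3}$)
$B{\left(d,O \right)} = 4 d$ ($B{\left(d,O \right)} = 4 \left(\left(d + O\right) - O\right) = 4 \left(\left(O + d\right) - O\right) = 4 d$)
$A{\left(o,Q \right)} = \frac{4 o}{3}$ ($A{\left(o,Q \right)} = 4 \cdot \frac{1}{3} o = \frac{4 o}{3}$)
$8 A{\left(\frac{6 + 4}{-2 - 4},\left(5 - 4\right)^{2} \right)} \left(-26\right) = 8 \frac{4 \frac{6 + 4}{-2 - 4}}{3} \left(-26\right) = 8 \frac{4 \frac{10}{-6}}{3} \left(-26\right) = 8 \frac{4 \cdot 10 \left(- \frac{1}{6}\right)}{3} \left(-26\right) = 8 \cdot \frac{4}{3} \left(- \frac{5}{3}\right) \left(-26\right) = 8 \left(- \frac{20}{9}\right) \left(-26\right) = \left(- \frac{160}{9}\right) \left(-26\right) = \frac{4160}{9}$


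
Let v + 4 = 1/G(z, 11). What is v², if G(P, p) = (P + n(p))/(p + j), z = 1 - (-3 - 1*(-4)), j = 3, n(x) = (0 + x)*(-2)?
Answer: 2601/121 ≈ 21.496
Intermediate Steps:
n(x) = -2*x (n(x) = x*(-2) = -2*x)
z = 0 (z = 1 - (-3 + 4) = 1 - 1*1 = 1 - 1 = 0)
G(P, p) = (P - 2*p)/(3 + p) (G(P, p) = (P - 2*p)/(p + 3) = (P - 2*p)/(3 + p))
v = -51/11 (v = -4 + 1/((0 - 2*11)/(3 + 11)) = -4 + 1/((0 - 22)/14) = -4 + 1/((1/14)*(-22)) = -4 + 1/(-11/7) = -4 - 7/11 = -51/11 ≈ -4.6364)
v² = (-51/11)² = 2601/121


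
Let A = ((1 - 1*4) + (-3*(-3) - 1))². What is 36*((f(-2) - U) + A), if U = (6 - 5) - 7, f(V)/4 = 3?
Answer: 1548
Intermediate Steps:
f(V) = 12 (f(V) = 4*3 = 12)
U = -6 (U = 1 - 7 = -6)
A = 25 (A = ((1 - 4) + (9 - 1))² = (-3 + 8)² = 5² = 25)
36*((f(-2) - U) + A) = 36*((12 - 1*(-6)) + 25) = 36*((12 + 6) + 25) = 36*(18 + 25) = 36*43 = 1548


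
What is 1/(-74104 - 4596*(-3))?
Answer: -1/60316 ≈ -1.6579e-5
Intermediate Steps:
1/(-74104 - 4596*(-3)) = 1/(-74104 + 13788) = 1/(-60316) = -1/60316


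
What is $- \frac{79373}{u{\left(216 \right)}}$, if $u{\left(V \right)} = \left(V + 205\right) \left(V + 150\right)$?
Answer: $- \frac{79373}{154086} \approx -0.51512$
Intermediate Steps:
$u{\left(V \right)} = \left(150 + V\right) \left(205 + V\right)$ ($u{\left(V \right)} = \left(205 + V\right) \left(150 + V\right) = \left(150 + V\right) \left(205 + V\right)$)
$- \frac{79373}{u{\left(216 \right)}} = - \frac{79373}{30750 + 216^{2} + 355 \cdot 216} = - \frac{79373}{30750 + 46656 + 76680} = - \frac{79373}{154086}$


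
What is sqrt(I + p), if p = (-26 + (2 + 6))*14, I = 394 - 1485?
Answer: I*sqrt(1343) ≈ 36.647*I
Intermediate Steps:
I = -1091
p = -252 (p = (-26 + 8)*14 = -18*14 = -252)
sqrt(I + p) = sqrt(-1091 - 252) = sqrt(-1343) = I*sqrt(1343)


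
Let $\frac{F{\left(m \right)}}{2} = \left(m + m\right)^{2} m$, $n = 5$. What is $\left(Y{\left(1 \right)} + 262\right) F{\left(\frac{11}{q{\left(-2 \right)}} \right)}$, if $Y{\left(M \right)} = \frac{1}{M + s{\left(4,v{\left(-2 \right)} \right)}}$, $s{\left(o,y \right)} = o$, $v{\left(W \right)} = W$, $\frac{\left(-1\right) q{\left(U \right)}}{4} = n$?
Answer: $- \frac{1744941}{5000} \approx -348.99$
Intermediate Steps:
$q{\left(U \right)} = -20$ ($q{\left(U \right)} = \left(-4\right) 5 = -20$)
$Y{\left(M \right)} = \frac{1}{4 + M}$ ($Y{\left(M \right)} = \frac{1}{M + 4} = \frac{1}{4 + M}$)
$F{\left(m \right)} = 8 m^{3}$ ($F{\left(m \right)} = 2 \left(m + m\right)^{2} m = 2 \left(2 m\right)^{2} m = 2 \cdot 4 m^{2} m = 2 \cdot 4 m^{3} = 8 m^{3}$)
$\left(Y{\left(1 \right)} + 262\right) F{\left(\frac{11}{q{\left(-2 \right)}} \right)} = \left(\frac{1}{4 + 1} + 262\right) 8 \left(\frac{11}{-20}\right)^{3} = \left(\frac{1}{5} + 262\right) 8 \left(11 \left(- \frac{1}{20}\right)\right)^{3} = \left(\frac{1}{5} + 262\right) 8 \left(- \frac{11}{20}\right)^{3} = \frac{1311 \cdot 8 \left(- \frac{1331}{8000}\right)}{5} = \frac{1311}{5} \left(- \frac{1331}{1000}\right) = - \frac{1744941}{5000}$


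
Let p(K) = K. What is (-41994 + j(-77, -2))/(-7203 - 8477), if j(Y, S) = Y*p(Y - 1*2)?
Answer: 35911/15680 ≈ 2.2902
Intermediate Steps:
j(Y, S) = Y*(-2 + Y) (j(Y, S) = Y*(Y - 1*2) = Y*(Y - 2) = Y*(-2 + Y))
(-41994 + j(-77, -2))/(-7203 - 8477) = (-41994 - 77*(-2 - 77))/(-7203 - 8477) = (-41994 - 77*(-79))/(-15680) = (-41994 + 6083)*(-1/15680) = -35911*(-1/15680) = 35911/15680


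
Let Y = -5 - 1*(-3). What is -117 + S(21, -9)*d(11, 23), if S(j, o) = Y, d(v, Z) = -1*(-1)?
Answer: -119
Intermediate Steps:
Y = -2 (Y = -5 + 3 = -2)
d(v, Z) = 1
S(j, o) = -2
-117 + S(21, -9)*d(11, 23) = -117 - 2*1 = -117 - 2 = -119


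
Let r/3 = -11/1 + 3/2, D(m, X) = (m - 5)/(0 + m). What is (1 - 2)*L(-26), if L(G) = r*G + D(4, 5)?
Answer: -2963/4 ≈ -740.75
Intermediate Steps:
D(m, X) = (-5 + m)/m
r = -57/2 (r = 3*(-11/1 + 3/2) = 3*(-11*1 + 3*(1/2)) = 3*(-11 + 3/2) = 3*(-19/2) = -57/2 ≈ -28.500)
L(G) = -1/4 - 57*G/2 (L(G) = -57*G/2 + (-5 + 4)/4 = -57*G/2 + (1/4)*(-1) = -57*G/2 - 1/4 = -1/4 - 57*G/2)
(1 - 2)*L(-26) = (1 - 2)*(-1/4 - 57/2*(-26)) = -(-1/4 + 741) = -1*2963/4 = -2963/4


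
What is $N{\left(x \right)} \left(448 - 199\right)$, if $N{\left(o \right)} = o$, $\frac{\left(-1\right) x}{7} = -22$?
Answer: $38346$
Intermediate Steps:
$x = 154$ ($x = \left(-7\right) \left(-22\right) = 154$)
$N{\left(x \right)} \left(448 - 199\right) = 154 \left(448 - 199\right) = 154 \cdot 249 = 38346$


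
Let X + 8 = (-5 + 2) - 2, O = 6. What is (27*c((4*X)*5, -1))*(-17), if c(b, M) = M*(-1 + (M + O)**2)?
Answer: 11016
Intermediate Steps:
X = -13 (X = -8 + ((-5 + 2) - 2) = -8 + (-3 - 2) = -8 - 5 = -13)
c(b, M) = M*(-1 + (6 + M)**2) (c(b, M) = M*(-1 + (M + 6)**2) = M*(-1 + (6 + M)**2))
(27*c((4*X)*5, -1))*(-17) = (27*(-(-1 + (6 - 1)**2)))*(-17) = (27*(-(-1 + 5**2)))*(-17) = (27*(-(-1 + 25)))*(-17) = (27*(-1*24))*(-17) = (27*(-24))*(-17) = -648*(-17) = 11016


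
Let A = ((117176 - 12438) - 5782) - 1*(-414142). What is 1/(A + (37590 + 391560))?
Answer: 1/942248 ≈ 1.0613e-6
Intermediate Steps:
A = 513098 (A = (104738 - 5782) + 414142 = 98956 + 414142 = 513098)
1/(A + (37590 + 391560)) = 1/(513098 + (37590 + 391560)) = 1/(513098 + 429150) = 1/942248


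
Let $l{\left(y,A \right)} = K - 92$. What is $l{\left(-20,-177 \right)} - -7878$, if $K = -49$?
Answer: $7737$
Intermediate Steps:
$l{\left(y,A \right)} = -141$ ($l{\left(y,A \right)} = -49 - 92 = -141$)
$l{\left(-20,-177 \right)} - -7878 = -141 - -7878 = -141 + 7878 = 7737$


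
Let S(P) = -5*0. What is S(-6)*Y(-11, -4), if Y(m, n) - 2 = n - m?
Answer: 0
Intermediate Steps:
Y(m, n) = 2 + n - m (Y(m, n) = 2 + (n - m) = 2 + n - m)
S(P) = 0
S(-6)*Y(-11, -4) = 0*(2 - 4 - 1*(-11)) = 0*(2 - 4 + 11) = 0*9 = 0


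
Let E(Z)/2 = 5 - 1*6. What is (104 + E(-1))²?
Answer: 10404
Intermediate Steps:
E(Z) = -2 (E(Z) = 2*(5 - 1*6) = 2*(5 - 6) = 2*(-1) = -2)
(104 + E(-1))² = (104 - 2)² = 102² = 10404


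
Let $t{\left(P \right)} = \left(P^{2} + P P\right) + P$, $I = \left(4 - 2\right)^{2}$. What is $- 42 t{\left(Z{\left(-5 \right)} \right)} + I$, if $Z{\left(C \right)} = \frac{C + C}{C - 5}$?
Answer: $-122$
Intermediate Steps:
$I = 4$ ($I = 2^{2} = 4$)
$Z{\left(C \right)} = \frac{2 C}{-5 + C}$
$t{\left(P \right)} = P + 2 P^{2}$ ($t{\left(P \right)} = \left(P^{2} + P^{2}\right) + P = 2 P^{2} + P = P + 2 P^{2}$)
$- 42 t{\left(Z{\left(-5 \right)} \right)} + I = - 42 \cdot 2 \left(-5\right) \frac{1}{-5 - 5} \left(1 + 2 \cdot 2 \left(-5\right) \frac{1}{-5 - 5}\right) + 4 = - 42 \cdot 2 \left(-5\right) \frac{1}{-10} \left(1 + 2 \cdot 2 \left(-5\right) \frac{1}{-10}\right) + 4 = - 42 \cdot 2 \left(-5\right) \left(- \frac{1}{10}\right) \left(1 + 2 \cdot 2 \left(-5\right) \left(- \frac{1}{10}\right)\right) + 4 = - 42 \cdot 1 \left(1 + 2 \cdot 1\right) + 4 = - 42 \cdot 1 \left(1 + 2\right) + 4 = - 42 \cdot 1 \cdot 3 + 4 = \left(-42\right) 3 + 4 = -126 + 4 = -122$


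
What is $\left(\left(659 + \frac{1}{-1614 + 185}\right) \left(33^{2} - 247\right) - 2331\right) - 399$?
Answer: $\frac{789018650}{1429} \approx 5.5215 \cdot 10^{5}$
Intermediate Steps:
$\left(\left(659 + \frac{1}{-1614 + 185}\right) \left(33^{2} - 247\right) - 2331\right) - 399 = \left(\left(659 + \frac{1}{-1429}\right) \left(1089 - 247\right) - 2331\right) - 399 = \left(\left(659 - \frac{1}{1429}\right) 842 - 2331\right) - 399 = \left(\frac{941710}{1429} \cdot 842 - 2331\right) - 399 = \left(\frac{792919820}{1429} - 2331\right) - 399 = \frac{789588821}{1429} - 399 = \frac{789018650}{1429}$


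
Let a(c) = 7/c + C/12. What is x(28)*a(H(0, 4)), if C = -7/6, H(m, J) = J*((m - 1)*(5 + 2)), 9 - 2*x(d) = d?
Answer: 475/144 ≈ 3.2986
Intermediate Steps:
x(d) = 9/2 - d/2
H(m, J) = J*(-7 + 7*m) (H(m, J) = J*((-1 + m)*7) = J*(-7 + 7*m))
C = -7/6 (C = -7*1/6 = -7/6 ≈ -1.1667)
a(c) = -7/72 + 7/c (a(c) = 7/c - 7/6/12 = 7/c - 7/6*1/12 = 7/c - 7/72 = -7/72 + 7/c)
x(28)*a(H(0, 4)) = (9/2 - 1/2*28)*(-7/72 + 7/((7*4*(-1 + 0)))) = (9/2 - 14)*(-7/72 + 7/((7*4*(-1)))) = -19*(-7/72 + 7/(-28))/2 = -19*(-7/72 + 7*(-1/28))/2 = -19*(-7/72 - 1/4)/2 = -19/2*(-25/72) = 475/144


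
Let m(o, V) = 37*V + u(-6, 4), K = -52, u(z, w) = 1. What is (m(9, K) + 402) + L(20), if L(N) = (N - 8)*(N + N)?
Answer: -1041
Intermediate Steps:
m(o, V) = 1 + 37*V (m(o, V) = 37*V + 1 = 1 + 37*V)
L(N) = 2*N*(-8 + N) (L(N) = (-8 + N)*(2*N) = 2*N*(-8 + N))
(m(9, K) + 402) + L(20) = ((1 + 37*(-52)) + 402) + 2*20*(-8 + 20) = ((1 - 1924) + 402) + 2*20*12 = (-1923 + 402) + 480 = -1521 + 480 = -1041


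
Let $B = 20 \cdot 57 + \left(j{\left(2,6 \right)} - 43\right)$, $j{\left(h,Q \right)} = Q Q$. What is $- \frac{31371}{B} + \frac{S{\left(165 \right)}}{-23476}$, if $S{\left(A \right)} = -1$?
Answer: $- \frac{736464463}{26598308} \approx -27.688$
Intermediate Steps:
$j{\left(h,Q \right)} = Q^{2}$
$B = 1133$ ($B = 20 \cdot 57 + \left(6^{2} - 43\right) = 1140 + \left(36 - 43\right) = 1140 - 7 = 1133$)
$- \frac{31371}{B} + \frac{S{\left(165 \right)}}{-23476} = - \frac{31371}{1133} - \frac{1}{-23476} = \left(-31371\right) \frac{1}{1133} - - \frac{1}{23476} = - \frac{31371}{1133} + \frac{1}{23476} = - \frac{736464463}{26598308}$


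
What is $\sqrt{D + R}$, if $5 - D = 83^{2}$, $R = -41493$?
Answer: $i \sqrt{48377} \approx 219.95 i$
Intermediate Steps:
$D = -6884$ ($D = 5 - 83^{2} = 5 - 6889 = -6884$)
$\sqrt{D + R} = \sqrt{-6884 - 41493} = \sqrt{-48377} = i \sqrt{48377}$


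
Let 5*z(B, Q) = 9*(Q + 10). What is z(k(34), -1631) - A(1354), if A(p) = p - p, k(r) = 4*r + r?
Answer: -14589/5 ≈ -2917.8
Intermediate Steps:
k(r) = 5*r
z(B, Q) = 18 + 9*Q/5 (z(B, Q) = (9*(Q + 10))/5 = (9*(10 + Q))/5 = (90 + 9*Q)/5 = 18 + 9*Q/5)
A(p) = 0
z(k(34), -1631) - A(1354) = (18 + (9/5)*(-1631)) - 1*0 = (18 - 14679/5) + 0 = -14589/5 + 0 = -14589/5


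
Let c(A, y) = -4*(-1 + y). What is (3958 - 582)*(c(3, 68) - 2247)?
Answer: -8490640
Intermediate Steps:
c(A, y) = 4 - 4*y
(3958 - 582)*(c(3, 68) - 2247) = (3958 - 582)*((4 - 4*68) - 2247) = 3376*((4 - 272) - 2247) = 3376*(-268 - 2247) = 3376*(-2515) = -8490640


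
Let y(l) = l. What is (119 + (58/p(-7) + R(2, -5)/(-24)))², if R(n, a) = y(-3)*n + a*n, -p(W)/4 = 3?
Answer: 474721/36 ≈ 13187.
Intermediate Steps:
p(W) = -12 (p(W) = -4*3 = -12)
R(n, a) = -3*n + a*n
(119 + (58/p(-7) + R(2, -5)/(-24)))² = (119 + (58/(-12) + (2*(-3 - 5))/(-24)))² = (119 + (58*(-1/12) + (2*(-8))*(-1/24)))² = (119 + (-29/6 - 16*(-1/24)))² = (119 + (-29/6 + ⅔))² = (119 - 25/6)² = (689/6)² = 474721/36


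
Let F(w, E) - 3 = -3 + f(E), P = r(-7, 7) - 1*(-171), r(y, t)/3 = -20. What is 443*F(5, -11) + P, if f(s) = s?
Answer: -4762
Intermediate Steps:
r(y, t) = -60 (r(y, t) = 3*(-20) = -60)
P = 111 (P = -60 - 1*(-171) = -60 + 171 = 111)
F(w, E) = E (F(w, E) = 3 + (-3 + E) = E)
443*F(5, -11) + P = 443*(-11) + 111 = -4873 + 111 = -4762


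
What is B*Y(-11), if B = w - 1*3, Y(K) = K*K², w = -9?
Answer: 15972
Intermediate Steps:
Y(K) = K³
B = -12 (B = -9 - 1*3 = -9 - 3 = -12)
B*Y(-11) = -12*(-11)³ = -12*(-1331) = 15972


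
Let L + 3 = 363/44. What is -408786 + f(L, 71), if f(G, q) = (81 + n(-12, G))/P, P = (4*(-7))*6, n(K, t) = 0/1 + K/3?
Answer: -9810875/24 ≈ -4.0879e+5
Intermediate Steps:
n(K, t) = K/3 (n(K, t) = 0*1 + K*(⅓) = 0 + K/3 = K/3)
P = -168 (P = -28*6 = -168)
L = 21/4 (L = -3 + 363/44 = -3 + 363*(1/44) = -3 + 33/4 = 21/4 ≈ 5.2500)
f(G, q) = -11/24 (f(G, q) = (81 + (⅓)*(-12))/(-168) = (81 - 4)*(-1/168) = 77*(-1/168) = -11/24)
-408786 + f(L, 71) = -408786 - 11/24 = -9810875/24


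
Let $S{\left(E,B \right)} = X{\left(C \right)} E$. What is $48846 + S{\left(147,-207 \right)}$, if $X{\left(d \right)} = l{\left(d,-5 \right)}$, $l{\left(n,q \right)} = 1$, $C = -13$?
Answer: $48993$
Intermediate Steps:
$X{\left(d \right)} = 1$
$S{\left(E,B \right)} = E$ ($S{\left(E,B \right)} = 1 E = E$)
$48846 + S{\left(147,-207 \right)} = 48846 + 147 = 48993$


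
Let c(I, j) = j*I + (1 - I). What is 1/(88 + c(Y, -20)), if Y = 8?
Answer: -1/79 ≈ -0.012658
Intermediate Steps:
c(I, j) = 1 - I + I*j (c(I, j) = I*j + (1 - I) = 1 - I + I*j)
1/(88 + c(Y, -20)) = 1/(88 + (1 - 1*8 + 8*(-20))) = 1/(88 + (1 - 8 - 160)) = 1/(88 - 167) = 1/(-79) = -1/79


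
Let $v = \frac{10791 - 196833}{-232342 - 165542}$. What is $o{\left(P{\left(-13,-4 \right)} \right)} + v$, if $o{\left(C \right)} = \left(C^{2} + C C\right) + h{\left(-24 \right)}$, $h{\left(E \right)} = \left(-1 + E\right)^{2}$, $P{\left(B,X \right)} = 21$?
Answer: $\frac{99966205}{66314} \approx 1507.5$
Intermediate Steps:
$v = \frac{31007}{66314}$ ($v = - \frac{186042}{-397884} = \left(-186042\right) \left(- \frac{1}{397884}\right) = \frac{31007}{66314} \approx 0.46758$)
$o{\left(C \right)} = 625 + 2 C^{2}$ ($o{\left(C \right)} = \left(C^{2} + C C\right) + \left(-1 - 24\right)^{2} = \left(C^{2} + C^{2}\right) + \left(-25\right)^{2} = 2 C^{2} + 625 = 625 + 2 C^{2}$)
$o{\left(P{\left(-13,-4 \right)} \right)} + v = \left(625 + 2 \cdot 21^{2}\right) + \frac{31007}{66314} = \left(625 + 2 \cdot 441\right) + \frac{31007}{66314} = \left(625 + 882\right) + \frac{31007}{66314} = 1507 + \frac{31007}{66314} = \frac{99966205}{66314}$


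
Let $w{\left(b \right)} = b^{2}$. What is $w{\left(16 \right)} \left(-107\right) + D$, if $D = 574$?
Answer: $-26818$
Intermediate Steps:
$w{\left(16 \right)} \left(-107\right) + D = 16^{2} \left(-107\right) + 574 = 256 \left(-107\right) + 574 = -27392 + 574 = -26818$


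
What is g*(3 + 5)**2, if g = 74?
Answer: 4736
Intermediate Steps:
g*(3 + 5)**2 = 74*(3 + 5)**2 = 74*8**2 = 74*64 = 4736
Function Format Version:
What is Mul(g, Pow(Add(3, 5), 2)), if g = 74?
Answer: 4736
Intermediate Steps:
Mul(g, Pow(Add(3, 5), 2)) = Mul(74, Pow(Add(3, 5), 2)) = Mul(74, Pow(8, 2)) = Mul(74, 64) = 4736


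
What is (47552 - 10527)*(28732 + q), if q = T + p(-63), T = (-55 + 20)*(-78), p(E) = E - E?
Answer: 1164880550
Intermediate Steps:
p(E) = 0
T = 2730 (T = -35*(-78) = 2730)
q = 2730 (q = 2730 + 0 = 2730)
(47552 - 10527)*(28732 + q) = (47552 - 10527)*(28732 + 2730) = 37025*31462 = 1164880550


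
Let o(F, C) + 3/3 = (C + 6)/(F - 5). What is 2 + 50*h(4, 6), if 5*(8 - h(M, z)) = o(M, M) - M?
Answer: 552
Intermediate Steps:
o(F, C) = -1 + (6 + C)/(-5 + F) (o(F, C) = -1 + (C + 6)/(F - 5) = -1 + (6 + C)/(-5 + F))
h(M, z) = 8 - 11/(5*(-5 + M)) + M/5 (h(M, z) = 8 - ((11 + M - M)/(-5 + M) - M)/5 = 8 - (11/(-5 + M) - M)/5 = 8 - (-M + 11/(-5 + M))/5 = 8 + (-11/(5*(-5 + M)) + M/5) = 8 - 11/(5*(-5 + M)) + M/5)
2 + 50*h(4, 6) = 2 + 50*((-11 + (-5 + 4)*(40 + 4))/(5*(-5 + 4))) = 2 + 50*((1/5)*(-11 - 1*44)/(-1)) = 2 + 50*((1/5)*(-1)*(-11 - 44)) = 2 + 50*((1/5)*(-1)*(-55)) = 2 + 50*11 = 2 + 550 = 552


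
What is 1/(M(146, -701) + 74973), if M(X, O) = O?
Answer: 1/74272 ≈ 1.3464e-5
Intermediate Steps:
1/(M(146, -701) + 74973) = 1/(-701 + 74973) = 1/74272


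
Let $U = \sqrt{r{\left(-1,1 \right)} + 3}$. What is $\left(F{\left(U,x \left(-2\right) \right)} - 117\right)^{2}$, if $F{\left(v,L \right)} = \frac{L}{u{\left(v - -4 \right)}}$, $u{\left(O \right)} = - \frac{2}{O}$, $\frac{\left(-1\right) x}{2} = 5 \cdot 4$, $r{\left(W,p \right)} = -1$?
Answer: $79929 + 22160 \sqrt{2} \approx 1.1127 \cdot 10^{5}$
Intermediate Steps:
$x = -40$ ($x = - 2 \cdot 5 \cdot 4 = \left(-2\right) 20 = -40$)
$U = \sqrt{2}$ ($U = \sqrt{-1 + 3} = \sqrt{2} \approx 1.4142$)
$F{\left(v,L \right)} = L \left(-2 - \frac{v}{2}\right)$ ($F{\left(v,L \right)} = \frac{L}{\left(-2\right) \frac{1}{v - -4}} = \frac{L}{\left(-2\right) \frac{1}{v + 4}} = \frac{L}{\left(-2\right) \frac{1}{4 + v}} = L \left(-2 - \frac{v}{2}\right)$)
$\left(F{\left(U,x \left(-2\right) \right)} - 117\right)^{2} = \left(- \frac{\left(-40\right) \left(-2\right) \left(4 + \sqrt{2}\right)}{2} - 117\right)^{2} = \left(\left(- \frac{1}{2}\right) 80 \left(4 + \sqrt{2}\right) - 117\right)^{2} = \left(\left(-160 - 40 \sqrt{2}\right) - 117\right)^{2} = \left(-277 - 40 \sqrt{2}\right)^{2}$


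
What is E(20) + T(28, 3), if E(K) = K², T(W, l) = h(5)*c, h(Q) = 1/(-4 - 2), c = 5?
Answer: 2395/6 ≈ 399.17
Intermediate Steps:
h(Q) = -⅙ (h(Q) = 1/(-6) = -⅙)
T(W, l) = -⅚ (T(W, l) = -⅙*5 = -⅚)
E(20) + T(28, 3) = 20² - ⅚ = 400 - ⅚ = 2395/6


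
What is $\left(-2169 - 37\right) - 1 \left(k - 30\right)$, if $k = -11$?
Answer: $-2165$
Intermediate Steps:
$\left(-2169 - 37\right) - 1 \left(k - 30\right) = \left(-2169 - 37\right) - 1 \left(-11 - 30\right) = -2206 - 1 \left(-41\right) = -2206 - -41 = -2206 + 41 = -2165$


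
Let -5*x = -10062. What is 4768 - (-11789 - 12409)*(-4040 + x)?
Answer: -245295484/5 ≈ -4.9059e+7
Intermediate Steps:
x = 10062/5 (x = -⅕*(-10062) = 10062/5 ≈ 2012.4)
4768 - (-11789 - 12409)*(-4040 + x) = 4768 - (-11789 - 12409)*(-4040 + 10062/5) = 4768 - (-24198)*(-10138)/5 = 4768 - 1*245319324/5 = 4768 - 245319324/5 = -245295484/5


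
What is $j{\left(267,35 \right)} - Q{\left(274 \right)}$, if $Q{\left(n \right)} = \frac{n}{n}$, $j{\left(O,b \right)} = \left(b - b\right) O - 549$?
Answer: $-550$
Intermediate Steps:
$j{\left(O,b \right)} = -549$ ($j{\left(O,b \right)} = 0 O - 549 = 0 - 549 = -549$)
$Q{\left(n \right)} = 1$
$j{\left(267,35 \right)} - Q{\left(274 \right)} = -549 - 1 = -550$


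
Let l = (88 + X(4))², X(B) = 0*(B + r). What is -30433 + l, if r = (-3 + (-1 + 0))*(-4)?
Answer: -22689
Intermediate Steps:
r = 16 (r = (-3 - 1)*(-4) = -4*(-4) = 16)
X(B) = 0 (X(B) = 0*(B + 16) = 0*(16 + B) = 0)
l = 7744 (l = (88 + 0)² = 88² = 7744)
-30433 + l = -30433 + 7744 = -22689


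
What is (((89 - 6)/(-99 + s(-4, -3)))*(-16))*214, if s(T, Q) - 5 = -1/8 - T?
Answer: 2273536/721 ≈ 3153.3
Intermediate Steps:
s(T, Q) = 39/8 - T (s(T, Q) = 5 + (-1/8 - T) = 5 + (-1*⅛ - T) = 5 + (-⅛ - T) = 39/8 - T)
(((89 - 6)/(-99 + s(-4, -3)))*(-16))*214 = (((89 - 6)/(-99 + (39/8 - 1*(-4))))*(-16))*214 = ((83/(-99 + (39/8 + 4)))*(-16))*214 = ((83/(-99 + 71/8))*(-16))*214 = ((83/(-721/8))*(-16))*214 = ((83*(-8/721))*(-16))*214 = -664/721*(-16)*214 = (10624/721)*214 = 2273536/721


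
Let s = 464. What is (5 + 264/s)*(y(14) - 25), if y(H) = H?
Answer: -3553/58 ≈ -61.259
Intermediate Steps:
(5 + 264/s)*(y(14) - 25) = (5 + 264/464)*(14 - 25) = (5 + 264*(1/464))*(-11) = (5 + 33/58)*(-11) = (323/58)*(-11) = -3553/58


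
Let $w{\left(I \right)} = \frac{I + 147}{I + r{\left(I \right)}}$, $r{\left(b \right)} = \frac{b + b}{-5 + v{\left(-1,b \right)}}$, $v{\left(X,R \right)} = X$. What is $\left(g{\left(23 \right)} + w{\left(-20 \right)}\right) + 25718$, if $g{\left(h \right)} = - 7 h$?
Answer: $\frac{1021899}{40} \approx 25547.0$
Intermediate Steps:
$r{\left(b \right)} = - \frac{b}{3}$ ($r{\left(b \right)} = \frac{b + b}{-5 - 1} = \frac{2 b}{-6} = 2 b \left(- \frac{1}{6}\right) = - \frac{b}{3}$)
$w{\left(I \right)} = \frac{3 \left(147 + I\right)}{2 I}$ ($w{\left(I \right)} = \frac{I + 147}{I - \frac{I}{3}} = \frac{147 + I}{\frac{2}{3} I} = \left(147 + I\right) \frac{3}{2 I} = \frac{3 \left(147 + I\right)}{2 I}$)
$\left(g{\left(23 \right)} + w{\left(-20 \right)}\right) + 25718 = \left(\left(-7\right) 23 + \frac{3 \left(147 - 20\right)}{2 \left(-20\right)}\right) + 25718 = \left(-161 + \frac{3}{2} \left(- \frac{1}{20}\right) 127\right) + 25718 = \left(-161 - \frac{381}{40}\right) + 25718 = - \frac{6821}{40} + 25718 = \frac{1021899}{40}$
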